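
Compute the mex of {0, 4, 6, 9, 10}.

0 is in the set but 1 is not, so the mex is 1.

1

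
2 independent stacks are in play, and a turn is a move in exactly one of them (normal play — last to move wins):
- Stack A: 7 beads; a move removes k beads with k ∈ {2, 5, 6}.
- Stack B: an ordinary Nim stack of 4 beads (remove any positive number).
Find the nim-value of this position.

Grundy values for stack A (subtraction set {2, 5, 6}):
g(0) = mex{} = 0
g(1) = mex{} = 0
g(2) = mex{0} = 1
g(3) = mex{0} = 1
g(4) = mex{1} = 0
g(5) = mex{0,1} = 2
g(6) = mex{0} = 1
g(7) = mex{0,1,2} = 3
So g(7) = 3.
Stack B is a plain Nim stack of size 4, so its Grundy value is 4.
The value of a disjunctive sum is the nim-sum of the parts.
Combined value = 3 ⊕ 4 = 7.

7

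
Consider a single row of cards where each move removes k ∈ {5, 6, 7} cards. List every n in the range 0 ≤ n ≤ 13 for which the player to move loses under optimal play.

Build the Grundy sequence with g(k) = mex{g(k−s) : s ∈ {5, 6, 7}, s ≤ k}:
g(0) = mex{} = 0
g(1) = mex{} = 0
g(2) = mex{} = 0
g(3) = mex{} = 0
g(4) = mex{} = 0
g(5) = mex{0} = 1
g(6) = mex{0} = 1
g(7) = mex{0} = 1
g(8) = mex{0} = 1
g(9) = mex{0} = 1
g(10) = mex{0,1} = 2
g(11) = mex{0,1} = 2
g(12) = mex{1} = 0
g(13) = mex{1} = 0
The P-positions (g = 0) in 0..13 are 0, 1, 2, 3, 4, 12, 13.

0, 1, 2, 3, 4, 12, 13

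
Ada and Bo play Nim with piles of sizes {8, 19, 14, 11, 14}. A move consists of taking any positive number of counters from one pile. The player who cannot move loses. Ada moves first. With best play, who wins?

Ada wins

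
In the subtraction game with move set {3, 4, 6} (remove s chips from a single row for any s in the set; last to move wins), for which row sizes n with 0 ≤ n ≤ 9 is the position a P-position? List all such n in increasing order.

Grundy values for subtraction set {3, 4, 6}:
k:     0  1  2  3  4  5  6  7  8  9
g(k):  0  0  0  1  1  1  2  2  2  0
The P-positions (g = 0) in 0..9 are 0, 1, 2, 9.

0, 1, 2, 9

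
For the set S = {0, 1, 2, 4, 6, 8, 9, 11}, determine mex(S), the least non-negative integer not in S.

3

The values 0, 1, 2 are all present; 3 is the first non-negative integer missing from the set.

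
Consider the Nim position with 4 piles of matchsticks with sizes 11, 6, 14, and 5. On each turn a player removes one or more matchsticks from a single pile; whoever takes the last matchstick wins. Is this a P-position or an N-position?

N-position

Compute the nim-sum pairwise:
11 ^ 6 = 13
13 ^ 14 = 3
3 ^ 5 = 6
The nim-sum is 6 ≠ 0, so this is an N-position: the player to move can win.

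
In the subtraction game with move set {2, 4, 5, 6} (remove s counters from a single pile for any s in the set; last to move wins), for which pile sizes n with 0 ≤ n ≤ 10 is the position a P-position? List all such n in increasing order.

Build the Grundy sequence with g(k) = mex{g(k−s) : s ∈ {2, 4, 5, 6}, s ≤ k}:
g(0) = mex{} = 0
g(1) = mex{} = 0
g(2) = mex{0} = 1
g(3) = mex{0} = 1
g(4) = mex{0,1} = 2
g(5) = mex{0,1} = 2
g(6) = mex{0,1,2} = 3
g(7) = mex{0,1,2} = 3
g(8) = mex{1,2,3} = 0
g(9) = mex{1,2,3} = 0
g(10) = mex{0,2,3} = 1
The P-positions (g = 0) in 0..10 are 0, 1, 8, 9.

0, 1, 8, 9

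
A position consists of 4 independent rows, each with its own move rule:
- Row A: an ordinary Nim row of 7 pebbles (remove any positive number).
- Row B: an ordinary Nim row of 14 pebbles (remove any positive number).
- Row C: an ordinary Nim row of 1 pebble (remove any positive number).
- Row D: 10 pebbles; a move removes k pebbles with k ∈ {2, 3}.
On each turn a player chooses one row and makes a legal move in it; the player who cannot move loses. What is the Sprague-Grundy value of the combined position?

Row A is a plain Nim row of size 7, so its Grundy value is 7.
Row B is a plain Nim row of size 14, so its Grundy value is 14.
Row C is a plain Nim row of size 1, so its Grundy value is 1.
For row D, compute g(0), g(1), … with moves {2, 3}:
k:     0  1  2  3  4  5  6  7  8  9 10
g(k):  0  0  1  1  2  0  0  1  1  2  0
So g(10) = 0.
The value of a disjunctive sum is the nim-sum of the parts.
Combined value = 7 ⊕ 14 ⊕ 1 ⊕ 0 = 8.

8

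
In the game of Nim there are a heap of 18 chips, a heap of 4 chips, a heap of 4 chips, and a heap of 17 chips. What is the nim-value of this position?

3

Nim-sum: 18 XOR 4 XOR 4 XOR 17 = 3.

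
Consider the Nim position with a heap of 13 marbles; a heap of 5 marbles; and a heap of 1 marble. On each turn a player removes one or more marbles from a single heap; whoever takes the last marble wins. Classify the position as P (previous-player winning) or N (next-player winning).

N-position

Compute the nim-sum pairwise:
13 ^ 5 = 8
8 ^ 1 = 9
The nim-sum is 9 ≠ 0, so this is an N-position: the player to move can win.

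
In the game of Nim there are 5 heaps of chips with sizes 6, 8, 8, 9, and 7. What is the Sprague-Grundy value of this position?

8

Write each in binary and XOR column by column:
  0110  (6)
  1000  (8)
  1000  (8)
  1001  (9)
  0111  (7)
  ----
  1000  (8)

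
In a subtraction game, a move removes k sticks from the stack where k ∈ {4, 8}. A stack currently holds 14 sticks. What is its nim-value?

0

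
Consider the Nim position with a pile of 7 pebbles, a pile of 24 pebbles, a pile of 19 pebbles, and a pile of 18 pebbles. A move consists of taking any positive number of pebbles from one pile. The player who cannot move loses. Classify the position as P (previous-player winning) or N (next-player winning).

N-position

Bitwise XOR of the heap sizes:
  00111  (7)
  11000  (24)
  10011  (19)
  10010  (18)
  -----
  11110  (30)
The nim-sum is 30 ≠ 0, so this is an N-position: the player to move can win.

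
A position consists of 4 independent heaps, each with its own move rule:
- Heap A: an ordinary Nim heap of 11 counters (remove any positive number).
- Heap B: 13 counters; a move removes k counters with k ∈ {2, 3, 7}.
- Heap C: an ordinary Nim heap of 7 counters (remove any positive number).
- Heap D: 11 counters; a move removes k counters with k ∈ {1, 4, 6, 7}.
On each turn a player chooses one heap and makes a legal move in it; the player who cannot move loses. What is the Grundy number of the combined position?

12

Heap A is a plain Nim heap of size 11, so its Grundy value is 11.
Grundy values for heap B (subtraction set {2, 3, 7}):
g(0) = mex{} = 0
g(1) = mex{} = 0
g(2) = mex{0} = 1
g(3) = mex{0} = 1
g(4) = mex{0,1} = 2
g(5) = mex{1} = 0
g(6) = mex{1,2} = 0
g(7) = mex{0,2} = 1
g(8) = mex{0} = 1
g(9) = mex{0,1} = 2
g(10) = mex{1} = 0
g(11) = mex{1,2} = 0
g(12) = mex{0,2} = 1
g(13) = mex{0} = 1
So g(13) = 1.
Heap C is a plain Nim heap of size 7, so its Grundy value is 7.
Build the Grundy sequence for heap D with g(k) = mex{g(k−s) : s ∈ {1, 4, 6, 7}, s ≤ k}:
g(0) = mex{} = 0
g(1) = mex{0} = 1
g(2) = mex{1} = 0
g(3) = mex{0} = 1
g(4) = mex{0,1} = 2
g(5) = mex{1,2} = 0
g(6) = mex{0} = 1
g(7) = mex{0,1} = 2
g(8) = mex{0,1,2} = 3
g(9) = mex{0,1,3} = 2
g(10) = mex{1,2} = 0
g(11) = mex{0,2} = 1
So g(11) = 1.
By the Sprague-Grundy theorem, the Grundy value of a sum of independent games is the XOR of the component values.
Combined value = 11 XOR 1 XOR 7 XOR 1 = 12.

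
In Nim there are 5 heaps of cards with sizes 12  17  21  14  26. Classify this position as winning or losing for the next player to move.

Compute the nim-sum pairwise:
12 ⊕ 17 = 29
29 ⊕ 21 = 8
8 ⊕ 14 = 6
6 ⊕ 26 = 28
The nim-sum is 28 ≠ 0, so this is an N-position: the player to move can win.

Winning position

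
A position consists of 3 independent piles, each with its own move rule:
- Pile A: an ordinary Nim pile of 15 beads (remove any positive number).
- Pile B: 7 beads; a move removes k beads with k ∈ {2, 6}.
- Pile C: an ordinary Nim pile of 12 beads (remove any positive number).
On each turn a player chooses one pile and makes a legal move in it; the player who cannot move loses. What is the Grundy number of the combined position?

2

Pile A is a plain Nim pile of size 15, so its Grundy value is 15.
Grundy values for pile B (subtraction set {2, 6}):
k:     0  1  2  3  4  5  6  7
g(k):  0  0  1  1  0  0  1  1
So g(7) = 1.
Pile C is a plain Nim pile of size 12, so its Grundy value is 12.
By the Sprague-Grundy theorem, the Grundy value of a sum of independent games is the XOR of the component values.
Combined value = 15 ⊕ 1 ⊕ 12 = 2.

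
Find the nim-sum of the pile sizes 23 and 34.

Compute the nim-sum pairwise:
23 XOR 34 = 53

53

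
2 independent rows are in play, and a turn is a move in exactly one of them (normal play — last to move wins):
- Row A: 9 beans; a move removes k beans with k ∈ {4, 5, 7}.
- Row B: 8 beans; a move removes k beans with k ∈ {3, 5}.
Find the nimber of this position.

2

Grundy values for row A (subtraction set {4, 5, 7}):
k:     0  1  2  3  4  5  6  7  8  9
g(k):  0  0  0  0  1  1  1  1  2  2
So g(9) = 2.
Build the Grundy sequence for row B with g(k) = mex{g(k−s) : s ∈ {3, 5}, s ≤ k}:
k:     0  1  2  3  4  5  6  7  8
g(k):  0  0  0  1  1  1  2  2  0
So g(8) = 0.
The value of a disjunctive sum is the nim-sum of the parts.
Combined value = 2 ⊕ 0 = 2.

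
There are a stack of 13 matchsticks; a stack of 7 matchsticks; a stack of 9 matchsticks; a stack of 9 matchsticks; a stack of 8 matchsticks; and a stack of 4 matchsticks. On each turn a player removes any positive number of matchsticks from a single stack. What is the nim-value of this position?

Compute the nim-sum pairwise:
13 XOR 7 = 10
10 XOR 9 = 3
3 XOR 9 = 10
10 XOR 8 = 2
2 XOR 4 = 6

6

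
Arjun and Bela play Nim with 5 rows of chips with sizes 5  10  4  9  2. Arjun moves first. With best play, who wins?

Compute the nim-sum pairwise:
5 ⊕ 10 = 15
15 ⊕ 4 = 11
11 ⊕ 9 = 2
2 ⊕ 2 = 0
The nim-sum is 0, so this is a P-position: the player to move is in a losing position under optimal play; Arjun is about to move from it and so loses — Bela wins.

Bela wins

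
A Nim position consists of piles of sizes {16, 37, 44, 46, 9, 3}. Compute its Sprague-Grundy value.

61

Nim-sum: 16 ^ 37 ^ 44 ^ 46 ^ 9 ^ 3 = 61.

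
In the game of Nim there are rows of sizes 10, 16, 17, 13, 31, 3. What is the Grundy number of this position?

Bitwise XOR of the heap sizes:
  01010  (10)
  10000  (16)
  10001  (17)
  01101  (13)
  11111  (31)
  00011  (3)
  -----
  11010  (26)

26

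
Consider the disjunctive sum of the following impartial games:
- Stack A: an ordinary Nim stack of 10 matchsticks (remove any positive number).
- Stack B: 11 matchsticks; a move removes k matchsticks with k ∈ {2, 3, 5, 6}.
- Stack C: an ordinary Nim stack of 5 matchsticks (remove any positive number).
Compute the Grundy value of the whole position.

Stack A is a plain Nim stack of size 10, so its Grundy value is 10.
Grundy values for stack B (subtraction set {2, 3, 5, 6}):
k:     0  1  2  3  4  5  6  7  8  9 10 11
g(k):  0  0  1  1  2  2  3  3  0  0  1  1
So g(11) = 1.
Stack C is a plain Nim stack of size 5, so its Grundy value is 5.
By the Sprague-Grundy theorem, the Grundy value of a sum of independent games is the XOR of the component values.
Combined value = 10 ⊕ 1 ⊕ 5 = 14.

14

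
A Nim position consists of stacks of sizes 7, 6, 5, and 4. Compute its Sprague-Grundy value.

0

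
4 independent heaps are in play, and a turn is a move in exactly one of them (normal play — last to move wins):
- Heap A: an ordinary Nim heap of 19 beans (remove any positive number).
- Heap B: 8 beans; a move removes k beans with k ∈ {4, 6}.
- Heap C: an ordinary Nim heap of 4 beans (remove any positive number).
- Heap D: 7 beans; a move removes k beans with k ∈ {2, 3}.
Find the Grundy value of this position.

20

Heap A is a plain Nim heap of size 19, so its Grundy value is 19.
For heap B, compute g(0), g(1), … with moves {4, 6}:
g(0) = mex{} = 0
g(1) = mex{} = 0
g(2) = mex{} = 0
g(3) = mex{} = 0
g(4) = mex{0} = 1
g(5) = mex{0} = 1
g(6) = mex{0} = 1
g(7) = mex{0} = 1
g(8) = mex{0,1} = 2
So g(8) = 2.
Heap C is a plain Nim heap of size 4, so its Grundy value is 4.
Build the Grundy sequence for heap D with g(k) = mex{g(k−s) : s ∈ {2, 3}, s ≤ k}:
k:     0  1  2  3  4  5  6  7
g(k):  0  0  1  1  2  0  0  1
So g(7) = 1.
By the Sprague-Grundy theorem, the Grundy value of a sum of independent games is the XOR of the component values.
Combined value = 19 XOR 2 XOR 4 XOR 1 = 20.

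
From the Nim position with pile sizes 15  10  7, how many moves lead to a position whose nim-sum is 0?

Write each in binary and XOR column by column:
  1111  (15)
  1010  (10)
  0111  (7)
  ----
  0010  (2)
The overall nim-sum is X = 2. A pile of size p has a winning move iff p XOR X < p (reduce it to p XOR X).
  15: 15 XOR 2 = 13 < 15 — winning move (to 13).
  10: 10 XOR 2 = 8 < 10 — winning move (to 8).
  7: 7 XOR 2 = 5 < 7 — winning move (to 5).
That gives 3 winning moves.

3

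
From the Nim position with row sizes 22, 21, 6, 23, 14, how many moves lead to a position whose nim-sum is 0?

3

Compute the nim-sum pairwise:
22 ⊕ 21 = 3
3 ⊕ 6 = 5
5 ⊕ 23 = 18
18 ⊕ 14 = 28
The overall nim-sum is X = 28. A row of size p has a winning move iff p XOR X < p (reduce it to p XOR X).
  22: 22 XOR 28 = 10 < 22 — winning move (to 10).
  21: 21 XOR 28 = 9 < 21 — winning move (to 9).
  6: 6 XOR 28 = 26 ≥ 6 — no move.
  23: 23 XOR 28 = 11 < 23 — winning move (to 11).
  14: 14 XOR 28 = 18 ≥ 14 — no move.
That gives 3 winning moves.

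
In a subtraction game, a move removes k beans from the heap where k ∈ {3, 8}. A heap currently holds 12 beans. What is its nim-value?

Build the Grundy sequence with g(k) = mex{g(k−s) : s ∈ {3, 8}, s ≤ k}:
g(0) = mex{} = 0
g(1) = mex{} = 0
g(2) = mex{} = 0
g(3) = mex{0} = 1
g(4) = mex{0} = 1
g(5) = mex{0} = 1
g(6) = mex{1} = 0
g(7) = mex{1} = 0
g(8) = mex{0,1} = 2
g(9) = mex{0} = 1
g(10) = mex{0} = 1
g(11) = mex{1,2} = 0
g(12) = mex{1} = 0
So g(12) = 0.

0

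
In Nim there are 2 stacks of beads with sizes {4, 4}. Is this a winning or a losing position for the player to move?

Losing position

Compute the nim-sum pairwise:
4 XOR 4 = 0
The nim-sum is 0, so this is a P-position: the player to move is in a losing position under optimal play.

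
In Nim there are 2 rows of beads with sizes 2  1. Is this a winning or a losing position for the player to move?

Winning position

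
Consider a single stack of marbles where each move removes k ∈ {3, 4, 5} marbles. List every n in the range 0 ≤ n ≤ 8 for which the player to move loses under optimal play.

0, 1, 2, 8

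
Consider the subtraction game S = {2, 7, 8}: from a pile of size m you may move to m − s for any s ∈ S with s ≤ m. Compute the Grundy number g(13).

Grundy values for subtraction set {2, 7, 8}:
g(0) = mex{} = 0
g(1) = mex{} = 0
g(2) = mex{0} = 1
g(3) = mex{0} = 1
g(4) = mex{1} = 0
g(5) = mex{1} = 0
g(6) = mex{0} = 1
g(7) = mex{0} = 1
g(8) = mex{0,1} = 2
g(9) = mex{0,1} = 2
g(10) = mex{1,2} = 0
g(11) = mex{0,1,2} = 3
g(12) = mex{0} = 1
g(13) = mex{0,1,3} = 2
So g(13) = 2.

2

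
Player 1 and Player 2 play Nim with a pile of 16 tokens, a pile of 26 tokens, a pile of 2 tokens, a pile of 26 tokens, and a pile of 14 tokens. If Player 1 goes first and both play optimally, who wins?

Player 1 wins

Compute the nim-sum pairwise:
16 ^ 26 = 10
10 ^ 2 = 8
8 ^ 26 = 18
18 ^ 14 = 28
The nim-sum is 28 ≠ 0, so this is an N-position: the player to move can win; Player 1 has a winning move.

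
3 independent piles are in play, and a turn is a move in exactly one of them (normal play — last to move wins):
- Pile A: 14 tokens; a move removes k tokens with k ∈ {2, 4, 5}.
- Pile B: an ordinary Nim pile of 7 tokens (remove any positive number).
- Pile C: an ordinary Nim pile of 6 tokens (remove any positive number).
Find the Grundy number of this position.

Build the Grundy sequence for pile A with g(k) = mex{g(k−s) : s ∈ {2, 4, 5}, s ≤ k}:
k:     0  1  2  3  4  5  6  7  8  9 10 11 12 13 14
g(k):  0  0  1  1  2  2  3  0  0  1  1  2  2  3  0
So g(14) = 0.
Pile B is a plain Nim pile of size 7, so its Grundy value is 7.
Pile C is a plain Nim pile of size 6, so its Grundy value is 6.
By the Sprague-Grundy theorem, the Grundy value of a sum of independent games is the XOR of the component values.
Combined value = 0 ⊕ 7 ⊕ 6 = 1.

1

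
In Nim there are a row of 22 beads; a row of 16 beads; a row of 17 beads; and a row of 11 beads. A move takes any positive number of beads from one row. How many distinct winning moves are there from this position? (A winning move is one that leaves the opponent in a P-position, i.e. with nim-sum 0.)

3

Nim-sum: 22 ⊕ 16 ⊕ 17 ⊕ 11 = 28.
The overall nim-sum is X = 28. A row of size p has a winning move iff p XOR X < p (reduce it to p XOR X).
  22: 22 XOR 28 = 10 < 22 — winning move (to 10).
  16: 16 XOR 28 = 12 < 16 — winning move (to 12).
  17: 17 XOR 28 = 13 < 17 — winning move (to 13).
  11: 11 XOR 28 = 23 ≥ 11 — no move.
That gives 3 winning moves.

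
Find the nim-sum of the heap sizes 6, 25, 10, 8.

29

Nim-sum: 6 ⊕ 25 ⊕ 10 ⊕ 8 = 29.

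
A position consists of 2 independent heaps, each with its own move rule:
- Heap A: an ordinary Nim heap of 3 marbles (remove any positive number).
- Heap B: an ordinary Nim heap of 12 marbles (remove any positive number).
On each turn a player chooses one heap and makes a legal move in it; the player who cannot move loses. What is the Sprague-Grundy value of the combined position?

15

Heap A is a plain Nim heap of size 3, so its Grundy value is 3.
Heap B is a plain Nim heap of size 12, so its Grundy value is 12.
The value of a disjunctive sum is the nim-sum of the parts.
Combined value = 3 ⊕ 12 = 15.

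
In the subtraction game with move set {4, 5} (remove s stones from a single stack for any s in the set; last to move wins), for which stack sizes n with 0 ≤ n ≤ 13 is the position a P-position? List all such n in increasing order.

Grundy values for subtraction set {4, 5}:
g(0) = mex{} = 0
g(1) = mex{} = 0
g(2) = mex{} = 0
g(3) = mex{} = 0
g(4) = mex{0} = 1
g(5) = mex{0} = 1
g(6) = mex{0} = 1
g(7) = mex{0} = 1
g(8) = mex{0,1} = 2
g(9) = mex{1} = 0
g(10) = mex{1} = 0
g(11) = mex{1} = 0
g(12) = mex{1,2} = 0
g(13) = mex{0,2} = 1
The P-positions (g = 0) in 0..13 are 0, 1, 2, 3, 9, 10, 11, 12.

0, 1, 2, 3, 9, 10, 11, 12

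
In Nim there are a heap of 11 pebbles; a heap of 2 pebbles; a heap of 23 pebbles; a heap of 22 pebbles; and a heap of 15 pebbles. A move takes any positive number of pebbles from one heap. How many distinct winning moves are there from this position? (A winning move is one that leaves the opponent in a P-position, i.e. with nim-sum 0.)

3

Compute the nim-sum pairwise:
11 ⊕ 2 = 9
9 ⊕ 23 = 30
30 ⊕ 22 = 8
8 ⊕ 15 = 7
The overall nim-sum is X = 7. A heap of size p has a winning move iff p XOR X < p (reduce it to p XOR X).
  11: 11 XOR 7 = 12 ≥ 11 — no move.
  2: 2 XOR 7 = 5 ≥ 2 — no move.
  23: 23 XOR 7 = 16 < 23 — winning move (to 16).
  22: 22 XOR 7 = 17 < 22 — winning move (to 17).
  15: 15 XOR 7 = 8 < 15 — winning move (to 8).
That gives 3 winning moves.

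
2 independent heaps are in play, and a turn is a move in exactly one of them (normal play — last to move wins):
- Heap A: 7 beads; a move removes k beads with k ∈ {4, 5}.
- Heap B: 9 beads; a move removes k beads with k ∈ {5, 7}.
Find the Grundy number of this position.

0

Grundy values for heap A (subtraction set {4, 5}):
g(0) = mex{} = 0
g(1) = mex{} = 0
g(2) = mex{} = 0
g(3) = mex{} = 0
g(4) = mex{0} = 1
g(5) = mex{0} = 1
g(6) = mex{0} = 1
g(7) = mex{0} = 1
So g(7) = 1.
Grundy values for heap B (subtraction set {5, 7}):
g(0) = mex{} = 0
g(1) = mex{} = 0
g(2) = mex{} = 0
g(3) = mex{} = 0
g(4) = mex{} = 0
g(5) = mex{0} = 1
g(6) = mex{0} = 1
g(7) = mex{0} = 1
g(8) = mex{0} = 1
g(9) = mex{0} = 1
So g(9) = 1.
By the Sprague-Grundy theorem, the Grundy value of a sum of independent games is the XOR of the component values.
Combined value = 1 XOR 1 = 0.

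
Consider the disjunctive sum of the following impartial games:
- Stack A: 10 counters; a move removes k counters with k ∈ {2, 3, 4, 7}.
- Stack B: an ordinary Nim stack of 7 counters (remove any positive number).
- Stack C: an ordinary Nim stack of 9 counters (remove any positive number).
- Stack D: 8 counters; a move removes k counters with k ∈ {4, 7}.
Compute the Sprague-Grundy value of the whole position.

14

For stack A, compute g(0), g(1), … with moves {2, 3, 4, 7}:
k:     0  1  2  3  4  5  6  7  8  9 10
g(k):  0  0  1  1  2  2  0  3  1  4  2
So g(10) = 2.
Stack B is a plain Nim stack of size 7, so its Grundy value is 7.
Stack C is a plain Nim stack of size 9, so its Grundy value is 9.
For stack D, compute g(0), g(1), … with moves {4, 7}:
g(0) = mex{} = 0
g(1) = mex{} = 0
g(2) = mex{} = 0
g(3) = mex{} = 0
g(4) = mex{0} = 1
g(5) = mex{0} = 1
g(6) = mex{0} = 1
g(7) = mex{0} = 1
g(8) = mex{0,1} = 2
So g(8) = 2.
The value of a disjunctive sum is the nim-sum of the parts.
Combined value = 2 ⊕ 7 ⊕ 9 ⊕ 2 = 14.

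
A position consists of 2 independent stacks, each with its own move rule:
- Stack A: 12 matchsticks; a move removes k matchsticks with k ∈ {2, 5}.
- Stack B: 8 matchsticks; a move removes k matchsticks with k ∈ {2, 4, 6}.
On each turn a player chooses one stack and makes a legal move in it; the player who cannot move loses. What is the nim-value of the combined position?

2

For stack A, compute g(0), g(1), … with moves {2, 5}:
g(0) = mex{} = 0
g(1) = mex{} = 0
g(2) = mex{0} = 1
g(3) = mex{0} = 1
g(4) = mex{1} = 0
g(5) = mex{0,1} = 2
g(6) = mex{0} = 1
g(7) = mex{1,2} = 0
g(8) = mex{1} = 0
g(9) = mex{0} = 1
g(10) = mex{0,2} = 1
g(11) = mex{1} = 0
g(12) = mex{0,1} = 2
So g(12) = 2.
For stack B, compute g(0), g(1), … with moves {2, 4, 6}:
g(0) = mex{} = 0
g(1) = mex{} = 0
g(2) = mex{0} = 1
g(3) = mex{0} = 1
g(4) = mex{0,1} = 2
g(5) = mex{0,1} = 2
g(6) = mex{0,1,2} = 3
g(7) = mex{0,1,2} = 3
g(8) = mex{1,2,3} = 0
So g(8) = 0.
By the Sprague-Grundy theorem, the Grundy value of a sum of independent games is the XOR of the component values.
Combined value = 2 ⊕ 0 = 2.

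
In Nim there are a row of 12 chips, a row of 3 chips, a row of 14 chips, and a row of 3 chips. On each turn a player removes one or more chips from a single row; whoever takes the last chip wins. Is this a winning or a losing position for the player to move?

Bitwise XOR of the heap sizes:
  1100  (12)
  0011  (3)
  1110  (14)
  0011  (3)
  ----
  0010  (2)
The nim-sum is 2 ≠ 0, so this is an N-position: the player to move can win.

Winning position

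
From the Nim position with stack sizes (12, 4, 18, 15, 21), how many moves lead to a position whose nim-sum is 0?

0

Compute the nim-sum pairwise:
12 ^ 4 = 8
8 ^ 18 = 26
26 ^ 15 = 21
21 ^ 21 = 0
The nim-sum is already 0, so every move leaves a nonzero nim-sum — there are no winning moves.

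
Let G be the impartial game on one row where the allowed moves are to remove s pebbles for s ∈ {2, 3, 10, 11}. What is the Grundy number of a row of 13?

0

Build the Grundy sequence with g(k) = mex{g(k−s) : s ∈ {2, 3, 10, 11}, s ≤ k}:
g(0) = mex{} = 0
g(1) = mex{} = 0
g(2) = mex{0} = 1
g(3) = mex{0} = 1
g(4) = mex{0,1} = 2
g(5) = mex{1} = 0
g(6) = mex{1,2} = 0
g(7) = mex{0,2} = 1
g(8) = mex{0} = 1
g(9) = mex{0,1} = 2
g(10) = mex{0,1} = 2
g(11) = mex{0,1,2} = 3
g(12) = mex{0,1,2} = 3
g(13) = mex{1,2,3} = 0
So g(13) = 0.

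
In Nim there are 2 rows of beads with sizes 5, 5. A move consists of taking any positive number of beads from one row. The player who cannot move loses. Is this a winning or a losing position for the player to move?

Nim-sum: 5 XOR 5 = 0.
The nim-sum is 0, so this is a P-position: the player to move is in a losing position under optimal play.

Losing position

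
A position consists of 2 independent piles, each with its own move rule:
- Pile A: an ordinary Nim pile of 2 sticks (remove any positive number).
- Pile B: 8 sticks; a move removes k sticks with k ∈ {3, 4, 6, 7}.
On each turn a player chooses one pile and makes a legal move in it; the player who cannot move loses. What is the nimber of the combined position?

Pile A is a plain Nim pile of size 2, so its Grundy value is 2.
Build the Grundy sequence for pile B with g(k) = mex{g(k−s) : s ∈ {3, 4, 6, 7}, s ≤ k}:
k:     0  1  2  3  4  5  6  7  8
g(k):  0  0  0  1  1  1  2  2  2
So g(8) = 2.
The value of a disjunctive sum is the nim-sum of the parts.
Combined value = 2 ⊕ 2 = 0.

0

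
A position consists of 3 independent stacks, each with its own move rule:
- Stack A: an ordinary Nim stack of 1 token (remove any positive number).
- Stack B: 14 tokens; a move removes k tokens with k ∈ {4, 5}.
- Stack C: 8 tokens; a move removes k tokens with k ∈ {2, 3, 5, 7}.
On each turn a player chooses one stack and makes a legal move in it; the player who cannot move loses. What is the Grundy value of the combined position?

Stack A is a plain Nim stack of size 1, so its Grundy value is 1.
Build the Grundy sequence for stack B with g(k) = mex{g(k−s) : s ∈ {4, 5}, s ≤ k}:
k:     0  1  2  3  4  5  6  7  8  9 10 11 12 13 14
g(k):  0  0  0  0  1  1  1  1  2  0  0  0  0  1  1
So g(14) = 1.
Grundy values for stack C (subtraction set {2, 3, 5, 7}):
g(0) = mex{} = 0
g(1) = mex{} = 0
g(2) = mex{0} = 1
g(3) = mex{0} = 1
g(4) = mex{0,1} = 2
g(5) = mex{0,1} = 2
g(6) = mex{0,1,2} = 3
g(7) = mex{0,1,2} = 3
g(8) = mex{0,1,2,3} = 4
So g(8) = 4.
By the Sprague-Grundy theorem, the Grundy value of a sum of independent games is the XOR of the component values.
Combined value = 1 XOR 1 XOR 4 = 4.

4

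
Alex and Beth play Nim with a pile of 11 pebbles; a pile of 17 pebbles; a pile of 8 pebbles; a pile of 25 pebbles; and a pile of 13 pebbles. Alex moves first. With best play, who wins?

Nim-sum: 11 XOR 17 XOR 8 XOR 25 XOR 13 = 6.
The nim-sum is 6 ≠ 0, so this is an N-position: the player to move can win; Alex has a winning move.

Alex wins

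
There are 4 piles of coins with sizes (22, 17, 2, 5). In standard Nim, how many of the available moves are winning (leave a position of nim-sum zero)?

0

In binary:
  10110  (22)
  10001  (17)
  00010  (2)
  00101  (5)
  -----
  00000  (0)
The nim-sum is already 0, so every move leaves a nonzero nim-sum — there are no winning moves.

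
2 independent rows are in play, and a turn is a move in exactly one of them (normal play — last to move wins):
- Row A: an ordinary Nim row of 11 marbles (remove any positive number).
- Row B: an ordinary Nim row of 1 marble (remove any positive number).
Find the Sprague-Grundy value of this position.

Row A is a plain Nim row of size 11, so its Grundy value is 11.
Row B is a plain Nim row of size 1, so its Grundy value is 1.
By the Sprague-Grundy theorem, the Grundy value of a sum of independent games is the XOR of the component values.
Combined value = 11 ⊕ 1 = 10.

10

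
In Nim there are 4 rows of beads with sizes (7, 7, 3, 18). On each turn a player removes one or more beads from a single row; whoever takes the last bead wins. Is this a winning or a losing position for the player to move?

Write each in binary and XOR column by column:
  00111  (7)
  00111  (7)
  00011  (3)
  10010  (18)
  -----
  10001  (17)
The nim-sum is 17 ≠ 0, so this is an N-position: the player to move can win.

Winning position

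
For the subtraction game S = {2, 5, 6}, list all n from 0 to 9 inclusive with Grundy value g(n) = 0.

0, 1, 4, 8

Grundy values for subtraction set {2, 5, 6}:
g(0) = mex{} = 0
g(1) = mex{} = 0
g(2) = mex{0} = 1
g(3) = mex{0} = 1
g(4) = mex{1} = 0
g(5) = mex{0,1} = 2
g(6) = mex{0} = 1
g(7) = mex{0,1,2} = 3
g(8) = mex{1} = 0
g(9) = mex{0,1,3} = 2
The P-positions (g = 0) in 0..9 are 0, 1, 4, 8.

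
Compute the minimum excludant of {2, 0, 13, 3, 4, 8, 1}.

5

The values 0, 1, 2, 3, 4 are all present; 5 is the first non-negative integer missing from the set.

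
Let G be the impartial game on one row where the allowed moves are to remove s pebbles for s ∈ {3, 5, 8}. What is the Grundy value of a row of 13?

0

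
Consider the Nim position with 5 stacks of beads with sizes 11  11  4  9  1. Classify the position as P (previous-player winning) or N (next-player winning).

N-position

Compute the nim-sum pairwise:
11 XOR 11 = 0
0 XOR 4 = 4
4 XOR 9 = 13
13 XOR 1 = 12
The nim-sum is 12 ≠ 0, so this is an N-position: the player to move can win.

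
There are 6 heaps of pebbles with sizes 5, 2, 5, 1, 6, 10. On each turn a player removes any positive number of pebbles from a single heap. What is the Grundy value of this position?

15

Compute the nim-sum pairwise:
5 ⊕ 2 = 7
7 ⊕ 5 = 2
2 ⊕ 1 = 3
3 ⊕ 6 = 5
5 ⊕ 10 = 15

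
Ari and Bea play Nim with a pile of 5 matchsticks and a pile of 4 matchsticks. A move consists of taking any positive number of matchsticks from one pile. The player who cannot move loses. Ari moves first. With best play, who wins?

Nim-sum: 5 XOR 4 = 1.
The nim-sum is 1 ≠ 0, so this is an N-position: the player to move can win; Ari has a winning move.

Ari wins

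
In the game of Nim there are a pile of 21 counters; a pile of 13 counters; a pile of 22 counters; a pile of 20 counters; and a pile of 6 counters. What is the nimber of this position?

28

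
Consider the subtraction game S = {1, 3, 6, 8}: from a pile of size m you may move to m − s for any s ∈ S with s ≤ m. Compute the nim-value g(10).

Compute g(0), g(1), … for moves {1, 3, 6, 8}:
k:     0  1  2  3  4  5  6  7  8  9 10
g(k):  0  1  0  1  0  1  2  3  2  0  1
So g(10) = 1.

1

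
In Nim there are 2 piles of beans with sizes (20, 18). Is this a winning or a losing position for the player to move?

Winning position

Write each in binary and XOR column by column:
  10100  (20)
  10010  (18)
  -----
  00110  (6)
The nim-sum is 6 ≠ 0, so this is an N-position: the player to move can win.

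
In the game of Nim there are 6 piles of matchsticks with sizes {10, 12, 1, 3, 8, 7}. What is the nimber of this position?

Compute the nim-sum pairwise:
10 XOR 12 = 6
6 XOR 1 = 7
7 XOR 3 = 4
4 XOR 8 = 12
12 XOR 7 = 11

11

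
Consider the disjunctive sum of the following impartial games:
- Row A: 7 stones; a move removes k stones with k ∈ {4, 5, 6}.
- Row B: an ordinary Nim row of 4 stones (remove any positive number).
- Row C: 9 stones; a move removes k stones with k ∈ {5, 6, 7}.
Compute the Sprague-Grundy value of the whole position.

4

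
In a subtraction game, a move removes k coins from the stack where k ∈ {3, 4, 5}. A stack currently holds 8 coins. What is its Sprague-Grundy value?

0

Compute g(0), g(1), … for moves {3, 4, 5}:
g(0) = mex{} = 0
g(1) = mex{} = 0
g(2) = mex{} = 0
g(3) = mex{0} = 1
g(4) = mex{0} = 1
g(5) = mex{0} = 1
g(6) = mex{0,1} = 2
g(7) = mex{0,1} = 2
g(8) = mex{1} = 0
So g(8) = 0.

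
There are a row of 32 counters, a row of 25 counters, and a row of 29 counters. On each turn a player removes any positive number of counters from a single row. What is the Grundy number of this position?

Write each in binary and XOR column by column:
  100000  (32)
  011001  (25)
  011101  (29)
  ------
  100100  (36)

36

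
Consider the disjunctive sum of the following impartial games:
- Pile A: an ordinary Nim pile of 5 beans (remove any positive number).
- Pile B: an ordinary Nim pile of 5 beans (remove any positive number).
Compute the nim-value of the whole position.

0

Pile A is a plain Nim pile of size 5, so its Grundy value is 5.
Pile B is a plain Nim pile of size 5, so its Grundy value is 5.
The value of a disjunctive sum is the nim-sum of the parts.
Combined value = 5 XOR 5 = 0.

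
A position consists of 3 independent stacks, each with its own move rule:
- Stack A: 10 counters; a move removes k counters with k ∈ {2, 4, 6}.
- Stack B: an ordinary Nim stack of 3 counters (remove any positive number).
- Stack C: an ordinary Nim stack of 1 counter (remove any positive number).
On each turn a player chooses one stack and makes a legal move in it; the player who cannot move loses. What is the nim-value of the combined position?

For stack A, compute g(0), g(1), … with moves {2, 4, 6}:
g(0) = mex{} = 0
g(1) = mex{} = 0
g(2) = mex{0} = 1
g(3) = mex{0} = 1
g(4) = mex{0,1} = 2
g(5) = mex{0,1} = 2
g(6) = mex{0,1,2} = 3
g(7) = mex{0,1,2} = 3
g(8) = mex{1,2,3} = 0
g(9) = mex{1,2,3} = 0
g(10) = mex{0,2,3} = 1
So g(10) = 1.
Stack B is a plain Nim stack of size 3, so its Grundy value is 3.
Stack C is a plain Nim stack of size 1, so its Grundy value is 1.
The value of a disjunctive sum is the nim-sum of the parts.
Combined value = 1 ⊕ 3 ⊕ 1 = 3.

3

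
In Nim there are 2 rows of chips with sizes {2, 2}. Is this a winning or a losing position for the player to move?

Losing position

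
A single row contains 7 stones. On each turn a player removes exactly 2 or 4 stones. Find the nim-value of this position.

0

Grundy values for subtraction set {2, 4}:
k:     0  1  2  3  4  5  6  7
g(k):  0  0  1  1  2  2  0  0
So g(7) = 0.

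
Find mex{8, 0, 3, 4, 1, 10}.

2

The values 0, 1 are all present; 2 is the first non-negative integer missing from the set.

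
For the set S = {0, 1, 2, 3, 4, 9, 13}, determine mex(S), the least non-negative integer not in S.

5

The values 0, 1, 2, 3, 4 are all present; 5 is the first non-negative integer missing from the set.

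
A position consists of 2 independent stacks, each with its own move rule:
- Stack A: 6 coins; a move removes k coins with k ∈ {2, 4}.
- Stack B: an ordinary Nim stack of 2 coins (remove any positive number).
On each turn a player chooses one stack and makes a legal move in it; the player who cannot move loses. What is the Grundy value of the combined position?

2

For stack A, compute g(0), g(1), … with moves {2, 4}:
g(0) = mex{} = 0
g(1) = mex{} = 0
g(2) = mex{0} = 1
g(3) = mex{0} = 1
g(4) = mex{0,1} = 2
g(5) = mex{0,1} = 2
g(6) = mex{1,2} = 0
So g(6) = 0.
Stack B is a plain Nim stack of size 2, so its Grundy value is 2.
By the Sprague-Grundy theorem, the Grundy value of a sum of independent games is the XOR of the component values.
Combined value = 0 ⊕ 2 = 2.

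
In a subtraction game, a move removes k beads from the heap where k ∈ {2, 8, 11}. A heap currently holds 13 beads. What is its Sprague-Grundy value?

2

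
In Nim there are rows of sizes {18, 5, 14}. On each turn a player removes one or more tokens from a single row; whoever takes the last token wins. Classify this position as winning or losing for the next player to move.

Winning position

In binary:
  10010  (18)
  00101  (5)
  01110  (14)
  -----
  11001  (25)
The nim-sum is 25 ≠ 0, so this is an N-position: the player to move can win.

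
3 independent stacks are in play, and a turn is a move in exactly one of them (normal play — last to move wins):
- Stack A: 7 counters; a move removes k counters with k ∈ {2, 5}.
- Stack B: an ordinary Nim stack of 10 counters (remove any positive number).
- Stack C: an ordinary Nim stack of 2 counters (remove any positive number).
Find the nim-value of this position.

Build the Grundy sequence for stack A with g(k) = mex{g(k−s) : s ∈ {2, 5}, s ≤ k}:
k:     0  1  2  3  4  5  6  7
g(k):  0  0  1  1  0  2  1  0
So g(7) = 0.
Stack B is a plain Nim stack of size 10, so its Grundy value is 10.
Stack C is a plain Nim stack of size 2, so its Grundy value is 2.
By the Sprague-Grundy theorem, the Grundy value of a sum of independent games is the XOR of the component values.
Combined value = 0 ⊕ 10 ⊕ 2 = 8.

8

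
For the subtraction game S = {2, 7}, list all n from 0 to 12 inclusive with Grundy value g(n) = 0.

0, 1, 4, 5, 9, 10

Grundy values for subtraction set {2, 7}:
k:     0  1  2  3  4  5  6  7  8  9 10 11 12
g(k):  0  0  1  1  0  0  1  1  2  0  0  1  1
The P-positions (g = 0) in 0..12 are 0, 1, 4, 5, 9, 10.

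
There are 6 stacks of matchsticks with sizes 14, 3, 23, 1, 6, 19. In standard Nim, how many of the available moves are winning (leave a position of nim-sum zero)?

1

Compute the nim-sum pairwise:
14 ⊕ 3 = 13
13 ⊕ 23 = 26
26 ⊕ 1 = 27
27 ⊕ 6 = 29
29 ⊕ 19 = 14
The overall nim-sum is X = 14. A stack of size p has a winning move iff p XOR X < p (reduce it to p XOR X).
  14: 14 XOR 14 = 0 < 14 — winning move (to 0).
  3: 3 XOR 14 = 13 ≥ 3 — no move.
  23: 23 XOR 14 = 25 ≥ 23 — no move.
  1: 1 XOR 14 = 15 ≥ 1 — no move.
  6: 6 XOR 14 = 8 ≥ 6 — no move.
  19: 19 XOR 14 = 29 ≥ 19 — no move.
That gives 1 winning move.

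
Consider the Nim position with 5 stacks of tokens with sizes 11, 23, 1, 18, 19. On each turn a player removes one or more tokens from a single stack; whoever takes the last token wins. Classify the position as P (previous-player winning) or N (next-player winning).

N-position

Compute the nim-sum pairwise:
11 ^ 23 = 28
28 ^ 1 = 29
29 ^ 18 = 15
15 ^ 19 = 28
The nim-sum is 28 ≠ 0, so this is an N-position: the player to move can win.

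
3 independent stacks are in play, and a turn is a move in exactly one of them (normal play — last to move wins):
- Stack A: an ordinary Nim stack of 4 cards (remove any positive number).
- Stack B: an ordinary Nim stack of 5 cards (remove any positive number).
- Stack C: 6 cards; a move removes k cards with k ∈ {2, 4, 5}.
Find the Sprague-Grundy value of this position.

2

Stack A is a plain Nim stack of size 4, so its Grundy value is 4.
Stack B is a plain Nim stack of size 5, so its Grundy value is 5.
Build the Grundy sequence for stack C with g(k) = mex{g(k−s) : s ∈ {2, 4, 5}, s ≤ k}:
k:     0  1  2  3  4  5  6
g(k):  0  0  1  1  2  2  3
So g(6) = 3.
The value of a disjunctive sum is the nim-sum of the parts.
Combined value = 4 ⊕ 5 ⊕ 3 = 2.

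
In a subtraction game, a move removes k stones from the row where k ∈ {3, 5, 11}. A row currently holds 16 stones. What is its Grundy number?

Grundy values for subtraction set {3, 5, 11}:
k:     0  1  2  3  4  5  6  7  8  9 10 11 12 13 14 15 16
g(k):  0  0  0  1  1  1  2  2  0  0  0  1  1  1  2  2  0
So g(16) = 0.

0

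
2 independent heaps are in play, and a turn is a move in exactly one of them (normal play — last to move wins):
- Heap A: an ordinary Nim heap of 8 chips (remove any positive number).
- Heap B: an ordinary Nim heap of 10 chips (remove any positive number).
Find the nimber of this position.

2

Heap A is a plain Nim heap of size 8, so its Grundy value is 8.
Heap B is a plain Nim heap of size 10, so its Grundy value is 10.
The value of a disjunctive sum is the nim-sum of the parts.
Combined value = 8 XOR 10 = 2.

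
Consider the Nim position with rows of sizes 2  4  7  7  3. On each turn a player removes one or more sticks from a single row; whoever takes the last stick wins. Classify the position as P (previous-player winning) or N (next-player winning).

N-position

Compute the nim-sum pairwise:
2 ⊕ 4 = 6
6 ⊕ 7 = 1
1 ⊕ 7 = 6
6 ⊕ 3 = 5
The nim-sum is 5 ≠ 0, so this is an N-position: the player to move can win.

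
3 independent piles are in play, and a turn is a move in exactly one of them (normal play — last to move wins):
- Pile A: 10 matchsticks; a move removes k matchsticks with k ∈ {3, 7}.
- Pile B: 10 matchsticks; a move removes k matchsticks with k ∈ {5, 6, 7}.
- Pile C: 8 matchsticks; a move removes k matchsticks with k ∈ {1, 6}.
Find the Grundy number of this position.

3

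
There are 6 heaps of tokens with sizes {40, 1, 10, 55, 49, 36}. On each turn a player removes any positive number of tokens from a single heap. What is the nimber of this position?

Compute the nim-sum pairwise:
40 ^ 1 = 41
41 ^ 10 = 35
35 ^ 55 = 20
20 ^ 49 = 37
37 ^ 36 = 1

1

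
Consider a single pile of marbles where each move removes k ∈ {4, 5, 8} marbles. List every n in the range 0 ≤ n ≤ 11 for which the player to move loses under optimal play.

0, 1, 2, 3

Compute g(0), g(1), … for moves {4, 5, 8}:
k:     0  1  2  3  4  5  6  7  8  9 10 11
g(k):  0  0  0  0  1  1  1  1  2  2  2  2
The P-positions (g = 0) in 0..11 are 0, 1, 2, 3.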